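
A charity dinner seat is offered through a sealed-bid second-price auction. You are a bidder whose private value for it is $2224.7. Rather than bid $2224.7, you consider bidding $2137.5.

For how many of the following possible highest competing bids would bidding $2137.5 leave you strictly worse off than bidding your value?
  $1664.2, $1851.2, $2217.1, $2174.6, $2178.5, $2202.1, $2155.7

The deviation hurts exactly when the highest competing bid lies strictly between $2137.5 and $2224.7 — underbidding then forfeits a profitable win.
$1664.2: below both → same outcome either way.
$1851.2: below both → same outcome either way.
$2217.1: inside the interval → strictly worse (loss $7.6).
$2174.6: inside the interval → strictly worse (loss $50.1).
$2178.5: inside the interval → strictly worse (loss $46.2).
$2202.1: inside the interval → strictly worse (loss $22.6).
$2155.7: inside the interval → strictly worse (loss $69).
Count: 5.

5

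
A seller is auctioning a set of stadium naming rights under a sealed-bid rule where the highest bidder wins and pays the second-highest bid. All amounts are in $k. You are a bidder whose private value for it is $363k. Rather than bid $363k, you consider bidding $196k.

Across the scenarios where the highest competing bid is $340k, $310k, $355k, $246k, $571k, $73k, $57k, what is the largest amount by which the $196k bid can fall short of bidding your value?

$117k

$340k: truthful gives $23k, deviation gives $0k → loss $23k.
$310k: truthful gives $53k, deviation gives $0k → loss $53k.
$355k: truthful gives $8k, deviation gives $0k → loss $8k.
$246k: truthful gives $117k, deviation gives $0k → loss $117k.
$571k: same outcome either way → loss $0k.
$73k: same outcome either way → loss $0k.
$57k: same outcome either way → loss $0k.
Maximum loss: $117k.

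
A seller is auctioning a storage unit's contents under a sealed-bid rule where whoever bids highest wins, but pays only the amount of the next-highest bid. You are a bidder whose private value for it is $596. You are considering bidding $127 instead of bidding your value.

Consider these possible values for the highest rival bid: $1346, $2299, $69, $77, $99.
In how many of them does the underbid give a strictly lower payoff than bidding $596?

0

The deviation hurts exactly when the highest competing bid lies strictly between $127 and $596 — underbidding then forfeits a profitable win.
$1346: above both → same outcome either way.
$2299: above both → same outcome either way.
$69: below both → same outcome either way.
$77: below both → same outcome either way.
$99: below both → same outcome either way.
Count: 0.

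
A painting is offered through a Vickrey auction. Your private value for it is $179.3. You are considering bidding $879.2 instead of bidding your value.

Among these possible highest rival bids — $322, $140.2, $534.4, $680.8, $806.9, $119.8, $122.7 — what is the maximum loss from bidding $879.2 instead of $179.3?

$322: truthful gives $0, deviation gives −$142.7 → loss $142.7.
$140.2: same outcome either way → loss $0.
$534.4: truthful gives $0, deviation gives −$355.1 → loss $355.1.
$680.8: truthful gives $0, deviation gives −$501.5 → loss $501.5.
$806.9: truthful gives $0, deviation gives −$627.6 → loss $627.6.
$119.8: same outcome either way → loss $0.
$122.7: same outcome either way → loss $0.
Maximum loss: $627.6.

$627.6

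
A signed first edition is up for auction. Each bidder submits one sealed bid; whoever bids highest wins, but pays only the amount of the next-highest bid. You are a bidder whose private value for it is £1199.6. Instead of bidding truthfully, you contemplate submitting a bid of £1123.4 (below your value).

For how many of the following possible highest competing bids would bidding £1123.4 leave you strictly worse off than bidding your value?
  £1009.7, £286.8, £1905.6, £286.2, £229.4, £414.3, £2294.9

The deviation hurts exactly when the highest competing bid lies strictly between £1123.4 and £1199.6 — underbidding then forfeits a profitable win.
£1009.7: below both → same outcome either way.
£286.8: below both → same outcome either way.
£1905.6: above both → same outcome either way.
£286.2: below both → same outcome either way.
£229.4: below both → same outcome either way.
£414.3: below both → same outcome either way.
£2294.9: above both → same outcome either way.
Count: 0.

0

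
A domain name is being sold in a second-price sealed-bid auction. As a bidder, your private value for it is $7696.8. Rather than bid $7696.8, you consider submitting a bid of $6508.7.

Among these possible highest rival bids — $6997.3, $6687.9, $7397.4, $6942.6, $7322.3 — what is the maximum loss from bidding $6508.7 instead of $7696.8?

$1008.9

$6997.3: truthful gives $699.5, deviation gives $0 → loss $699.5.
$6687.9: truthful gives $1008.9, deviation gives $0 → loss $1008.9.
$7397.4: truthful gives $299.4, deviation gives $0 → loss $299.4.
$6942.6: truthful gives $754.2, deviation gives $0 → loss $754.2.
$7322.3: truthful gives $374.5, deviation gives $0 → loss $374.5.
Maximum loss: $1008.9.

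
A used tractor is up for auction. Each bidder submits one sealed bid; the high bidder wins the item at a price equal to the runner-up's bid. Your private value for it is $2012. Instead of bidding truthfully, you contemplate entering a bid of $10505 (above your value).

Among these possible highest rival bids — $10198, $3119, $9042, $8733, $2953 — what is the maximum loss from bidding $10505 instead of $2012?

$10198: truthful gives $0, deviation gives −$8186 → loss $8186.
$3119: truthful gives $0, deviation gives −$1107 → loss $1107.
$9042: truthful gives $0, deviation gives −$7030 → loss $7030.
$8733: truthful gives $0, deviation gives −$6721 → loss $6721.
$2953: truthful gives $0, deviation gives −$941 → loss $941.
Maximum loss: $8186.

$8186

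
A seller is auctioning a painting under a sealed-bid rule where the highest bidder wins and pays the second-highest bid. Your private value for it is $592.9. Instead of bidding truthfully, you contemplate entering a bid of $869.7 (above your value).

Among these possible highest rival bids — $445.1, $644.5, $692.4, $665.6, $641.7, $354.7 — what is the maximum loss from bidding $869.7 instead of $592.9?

$99.5

$445.1: same outcome either way → loss $0.
$644.5: truthful gives $0, deviation gives −$51.6 → loss $51.6.
$692.4: truthful gives $0, deviation gives −$99.5 → loss $99.5.
$665.6: truthful gives $0, deviation gives −$72.7 → loss $72.7.
$641.7: truthful gives $0, deviation gives −$48.8 → loss $48.8.
$354.7: same outcome either way → loss $0.
Maximum loss: $99.5.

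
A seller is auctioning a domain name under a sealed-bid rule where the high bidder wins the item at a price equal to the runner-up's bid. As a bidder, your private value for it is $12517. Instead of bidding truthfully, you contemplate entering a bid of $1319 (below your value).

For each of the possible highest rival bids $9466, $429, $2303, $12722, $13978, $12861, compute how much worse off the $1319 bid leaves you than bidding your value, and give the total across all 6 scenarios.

The deviation costs you only when the competing bid falls strictly between $1319 and $12517; elsewhere both bids give the same outcome.
$9466: truthful payoff $3051, deviation payoff $0 → loss $3051.
$429: outcomes coincide → loss $0.
$2303: truthful payoff $10214, deviation payoff $0 → loss $10214.
$12722: outcomes coincide → loss $0.
$13978: outcomes coincide → loss $0.
$12861: outcomes coincide → loss $0.
Total loss = $3051 + $10214 = $13265.

$13265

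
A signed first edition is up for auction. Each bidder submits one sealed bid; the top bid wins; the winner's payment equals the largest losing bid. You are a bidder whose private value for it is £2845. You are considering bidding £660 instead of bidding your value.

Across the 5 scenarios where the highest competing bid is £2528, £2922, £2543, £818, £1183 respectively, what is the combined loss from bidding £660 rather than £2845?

£4308

The deviation costs you only when the competing bid falls strictly between £660 and £2845; elsewhere both bids give the same outcome.
£2528: truthful payoff £317, deviation payoff £0 → loss £317.
£2922: outcomes coincide → loss £0.
£2543: truthful payoff £302, deviation payoff £0 → loss £302.
£818: truthful payoff £2027, deviation payoff £0 → loss £2027.
£1183: truthful payoff £1662, deviation payoff £0 → loss £1662.
Total loss = £317 + £302 + £2027 + £1662 = £4308.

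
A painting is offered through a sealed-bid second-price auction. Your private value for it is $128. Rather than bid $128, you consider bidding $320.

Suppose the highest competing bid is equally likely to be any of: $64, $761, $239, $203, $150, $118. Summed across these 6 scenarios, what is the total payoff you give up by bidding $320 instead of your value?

The deviation costs you only when the competing bid falls strictly between $128 and $320; elsewhere both bids give the same outcome.
$64: outcomes coincide → loss $0.
$761: outcomes coincide → loss $0.
$239: truthful payoff $0, deviation payoff −$111 → loss $111.
$203: truthful payoff $0, deviation payoff −$75 → loss $75.
$150: truthful payoff $0, deviation payoff −$22 → loss $22.
$118: outcomes coincide → loss $0.
Total loss = $111 + $75 + $22 = $208.
Because the price is fixed by the runner-up's bid, deviating from your value can only change a good outcome into a bad one — never the reverse.

$208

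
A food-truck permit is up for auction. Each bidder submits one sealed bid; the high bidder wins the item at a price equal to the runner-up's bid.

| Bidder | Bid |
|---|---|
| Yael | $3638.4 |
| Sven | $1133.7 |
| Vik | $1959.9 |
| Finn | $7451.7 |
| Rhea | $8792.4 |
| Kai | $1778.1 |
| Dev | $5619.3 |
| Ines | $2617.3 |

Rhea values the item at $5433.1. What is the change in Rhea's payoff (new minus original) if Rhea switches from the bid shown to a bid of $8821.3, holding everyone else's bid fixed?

$0

The highest bid among the other bidders is $7451.7; Rhea's bid doesn't change that.
Original bid $8792.4: Rhea is highest, pays the top rival bid $7451.7; payoff $5433.1 − $7451.7 = −$2018.6.
Alternative bid $8821.3: Rhea is highest, pays the top rival bid $7451.7; payoff $5433.1 − $7451.7 = −$2018.6.
Change in payoff = −$2018.6 − (−$2018.6) = $0.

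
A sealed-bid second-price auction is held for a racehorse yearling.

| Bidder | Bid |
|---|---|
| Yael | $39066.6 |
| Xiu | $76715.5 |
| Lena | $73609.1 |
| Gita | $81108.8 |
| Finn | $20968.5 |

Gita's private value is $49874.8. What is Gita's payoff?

Highest bid: Gita at $81108.8, so Gita wins.
Second-highest bid: Xiu at $76715.5 — that is the price the winner pays.
Gita's payoff = value − price = $49874.8 − $76715.5 = −$26840.7.

−$26840.7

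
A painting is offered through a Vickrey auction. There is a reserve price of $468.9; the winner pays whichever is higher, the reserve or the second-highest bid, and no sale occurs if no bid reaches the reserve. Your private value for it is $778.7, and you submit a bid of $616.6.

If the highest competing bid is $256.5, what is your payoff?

$309.8

Your bid $616.6 is the highest and exceeds the reserve.
Price = max(second-highest bid, reserve) = max($256.5, $468.9) = $468.9.
Payoff = $778.7 − $468.9 = $309.8.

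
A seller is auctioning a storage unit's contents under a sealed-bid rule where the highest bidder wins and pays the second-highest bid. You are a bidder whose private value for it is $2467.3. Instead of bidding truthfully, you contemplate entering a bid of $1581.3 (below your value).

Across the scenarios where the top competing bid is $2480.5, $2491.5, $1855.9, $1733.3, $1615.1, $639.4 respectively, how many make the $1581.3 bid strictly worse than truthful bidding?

3

The deviation hurts exactly when the highest competing bid lies strictly between $1581.3 and $2467.3 — underbidding then forfeits a profitable win.
$2480.5: above both → same outcome either way.
$2491.5: above both → same outcome either way.
$1855.9: inside the interval → strictly worse (loss $611.4).
$1733.3: inside the interval → strictly worse (loss $734).
$1615.1: inside the interval → strictly worse (loss $852.2).
$639.4: below both → same outcome either way.
Count: 3.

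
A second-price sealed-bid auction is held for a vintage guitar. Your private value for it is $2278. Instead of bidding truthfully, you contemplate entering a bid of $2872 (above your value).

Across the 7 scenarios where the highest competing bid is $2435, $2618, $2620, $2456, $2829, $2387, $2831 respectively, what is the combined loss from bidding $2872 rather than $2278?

The deviation costs you only when the competing bid falls strictly between $2278 and $2872; elsewhere both bids give the same outcome.
$2435: truthful payoff $0, deviation payoff −$157 → loss $157.
$2618: truthful payoff $0, deviation payoff −$340 → loss $340.
$2620: truthful payoff $0, deviation payoff −$342 → loss $342.
$2456: truthful payoff $0, deviation payoff −$178 → loss $178.
$2829: truthful payoff $0, deviation payoff −$551 → loss $551.
$2387: truthful payoff $0, deviation payoff −$109 → loss $109.
$2831: truthful payoff $0, deviation payoff −$553 → loss $553.
Total loss = $157 + $340 + $342 + $178 + $551 + $109 + $553 = $2230.

$2230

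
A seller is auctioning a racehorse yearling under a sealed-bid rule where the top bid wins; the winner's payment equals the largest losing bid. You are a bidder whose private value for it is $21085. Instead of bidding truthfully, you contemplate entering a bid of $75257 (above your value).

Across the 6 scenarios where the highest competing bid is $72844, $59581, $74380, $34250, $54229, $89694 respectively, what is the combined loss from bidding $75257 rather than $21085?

The deviation costs you only when the competing bid falls strictly between $21085 and $75257; elsewhere both bids give the same outcome.
$72844: truthful payoff $0, deviation payoff −$51759 → loss $51759.
$59581: truthful payoff $0, deviation payoff −$38496 → loss $38496.
$74380: truthful payoff $0, deviation payoff −$53295 → loss $53295.
$34250: truthful payoff $0, deviation payoff −$13165 → loss $13165.
$54229: truthful payoff $0, deviation payoff −$33144 → loss $33144.
$89694: outcomes coincide → loss $0.
Total loss = $51759 + $38496 + $53295 + $13165 + $33144 = $189859.

$189859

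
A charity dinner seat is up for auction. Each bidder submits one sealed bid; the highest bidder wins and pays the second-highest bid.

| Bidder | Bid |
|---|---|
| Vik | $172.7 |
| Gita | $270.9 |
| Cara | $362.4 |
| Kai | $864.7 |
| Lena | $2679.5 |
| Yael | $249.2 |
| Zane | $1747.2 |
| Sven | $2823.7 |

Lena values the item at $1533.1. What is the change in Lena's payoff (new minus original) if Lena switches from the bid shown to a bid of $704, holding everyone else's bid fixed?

The highest bid among the other bidders is $2823.7; Lena's bid doesn't change that.
Original bid $2679.5: Lena is not highest (top rival bid is $2823.7); payoff $0.
Alternative bid $704: Lena is not highest (top rival bid is $2823.7); payoff $0.
Change in payoff = $0 − ($0) = $0.

$0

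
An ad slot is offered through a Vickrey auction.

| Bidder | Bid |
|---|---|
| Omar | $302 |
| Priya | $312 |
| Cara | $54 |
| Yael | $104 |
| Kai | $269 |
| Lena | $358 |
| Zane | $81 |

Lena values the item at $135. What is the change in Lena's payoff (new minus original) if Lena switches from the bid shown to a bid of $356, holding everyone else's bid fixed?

$0

The highest bid among the other bidders is $312; Lena's bid doesn't change that.
Original bid $358: Lena is highest, pays the top rival bid $312; payoff $135 − $312 = −$177.
Alternative bid $356: Lena is highest, pays the top rival bid $312; payoff $135 − $312 = −$177.
Change in payoff = −$177 − (−$177) = $0.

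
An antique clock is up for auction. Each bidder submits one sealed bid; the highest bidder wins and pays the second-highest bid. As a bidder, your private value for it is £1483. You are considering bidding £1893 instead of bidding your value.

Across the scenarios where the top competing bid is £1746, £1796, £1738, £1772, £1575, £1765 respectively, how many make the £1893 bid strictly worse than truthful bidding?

6

The deviation hurts exactly when the highest competing bid lies strictly between £1483 and £1893 — overbidding then wins at a price above your value.
£1746: inside the interval → strictly worse (loss £263).
£1796: inside the interval → strictly worse (loss £313).
£1738: inside the interval → strictly worse (loss £255).
£1772: inside the interval → strictly worse (loss £289).
£1575: inside the interval → strictly worse (loss £92).
£1765: inside the interval → strictly worse (loss £282).
Count: 6.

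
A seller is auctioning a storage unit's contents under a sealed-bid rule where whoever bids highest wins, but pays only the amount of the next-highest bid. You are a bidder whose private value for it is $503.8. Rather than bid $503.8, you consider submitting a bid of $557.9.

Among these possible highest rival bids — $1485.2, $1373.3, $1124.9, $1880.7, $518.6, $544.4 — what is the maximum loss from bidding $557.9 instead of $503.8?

$40.6

$1485.2: same outcome either way → loss $0.
$1373.3: same outcome either way → loss $0.
$1124.9: same outcome either way → loss $0.
$1880.7: same outcome either way → loss $0.
$518.6: truthful gives $0, deviation gives −$14.8 → loss $14.8.
$544.4: truthful gives $0, deviation gives −$40.6 → loss $40.6.
Maximum loss: $40.6.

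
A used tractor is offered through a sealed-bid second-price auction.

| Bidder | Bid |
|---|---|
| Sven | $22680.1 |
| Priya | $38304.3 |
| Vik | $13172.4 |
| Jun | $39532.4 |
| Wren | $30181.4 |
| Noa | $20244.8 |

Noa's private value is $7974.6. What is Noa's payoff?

$0

Highest bid: Jun at $39532.4, so Jun wins.
Second-highest bid: Priya at $38304.3 — that is the price the winner pays.
Noa did not win, so Noa pays nothing and receives nothing: payoff $0.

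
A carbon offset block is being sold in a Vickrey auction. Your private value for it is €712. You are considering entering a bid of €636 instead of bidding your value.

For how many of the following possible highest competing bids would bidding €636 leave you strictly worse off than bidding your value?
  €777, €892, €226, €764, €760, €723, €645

The deviation hurts exactly when the highest competing bid lies strictly between €636 and €712 — underbidding then forfeits a profitable win.
€777: above both → same outcome either way.
€892: above both → same outcome either way.
€226: below both → same outcome either way.
€764: above both → same outcome either way.
€760: above both → same outcome either way.
€723: above both → same outcome either way.
€645: inside the interval → strictly worse (loss €67).
Count: 1.

1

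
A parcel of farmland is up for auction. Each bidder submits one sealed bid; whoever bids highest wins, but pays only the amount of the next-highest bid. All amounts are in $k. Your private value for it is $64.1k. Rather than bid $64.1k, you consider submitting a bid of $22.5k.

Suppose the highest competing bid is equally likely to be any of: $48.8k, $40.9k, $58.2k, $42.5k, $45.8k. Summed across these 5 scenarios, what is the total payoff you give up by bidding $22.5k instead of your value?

The deviation costs you only when the competing bid falls strictly between $22.5k and $64.1k; elsewhere both bids give the same outcome.
$48.8k: truthful payoff $15.3k, deviation payoff $0k → loss $15.3k.
$40.9k: truthful payoff $23.2k, deviation payoff $0k → loss $23.2k.
$58.2k: truthful payoff $5.9k, deviation payoff $0k → loss $5.9k.
$42.5k: truthful payoff $21.6k, deviation payoff $0k → loss $21.6k.
$45.8k: truthful payoff $18.3k, deviation payoff $0k → loss $18.3k.
Total loss = $15.3k + $23.2k + $5.9k + $21.6k + $18.3k = $84.3k.
Truthful bidding weakly dominates here: raising your bid can only win items priced above your value, and lowering it can only forfeit items priced below.

$84.3k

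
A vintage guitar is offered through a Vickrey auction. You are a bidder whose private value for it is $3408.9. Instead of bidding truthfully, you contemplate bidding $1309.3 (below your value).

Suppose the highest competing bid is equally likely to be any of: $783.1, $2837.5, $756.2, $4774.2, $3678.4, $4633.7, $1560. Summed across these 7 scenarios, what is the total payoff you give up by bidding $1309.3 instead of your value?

$2420.3

The deviation costs you only when the competing bid falls strictly between $1309.3 and $3408.9; elsewhere both bids give the same outcome.
$783.1: outcomes coincide → loss $0.
$2837.5: truthful payoff $571.4, deviation payoff $0 → loss $571.4.
$756.2: outcomes coincide → loss $0.
$4774.2: outcomes coincide → loss $0.
$3678.4: outcomes coincide → loss $0.
$4633.7: outcomes coincide → loss $0.
$1560: truthful payoff $1848.9, deviation payoff $0 → loss $1848.9.
Total loss = $571.4 + $1848.9 = $2420.3.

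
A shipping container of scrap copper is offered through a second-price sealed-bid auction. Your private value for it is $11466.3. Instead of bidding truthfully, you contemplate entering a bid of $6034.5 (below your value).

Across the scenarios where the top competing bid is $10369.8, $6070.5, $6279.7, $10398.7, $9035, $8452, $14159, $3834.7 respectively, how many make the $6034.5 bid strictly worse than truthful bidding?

The deviation hurts exactly when the highest competing bid lies strictly between $6034.5 and $11466.3 — underbidding then forfeits a profitable win.
$10369.8: inside the interval → strictly worse (loss $1096.5).
$6070.5: inside the interval → strictly worse (loss $5395.8).
$6279.7: inside the interval → strictly worse (loss $5186.6).
$10398.7: inside the interval → strictly worse (loss $1067.6).
$9035: inside the interval → strictly worse (loss $2431.3).
$8452: inside the interval → strictly worse (loss $3014.3).
$14159: above both → same outcome either way.
$3834.7: below both → same outcome either way.
Count: 6.

6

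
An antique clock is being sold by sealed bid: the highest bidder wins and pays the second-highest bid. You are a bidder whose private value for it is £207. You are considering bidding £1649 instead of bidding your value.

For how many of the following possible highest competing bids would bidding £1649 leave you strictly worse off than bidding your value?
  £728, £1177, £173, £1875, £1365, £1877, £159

3

The deviation hurts exactly when the highest competing bid lies strictly between £207 and £1649 — overbidding then wins at a price above your value.
£728: inside the interval → strictly worse (loss £521).
£1177: inside the interval → strictly worse (loss £970).
£173: below both → same outcome either way.
£1875: above both → same outcome either way.
£1365: inside the interval → strictly worse (loss £1158).
£1877: above both → same outcome either way.
£159: below both → same outcome either way.
Count: 3.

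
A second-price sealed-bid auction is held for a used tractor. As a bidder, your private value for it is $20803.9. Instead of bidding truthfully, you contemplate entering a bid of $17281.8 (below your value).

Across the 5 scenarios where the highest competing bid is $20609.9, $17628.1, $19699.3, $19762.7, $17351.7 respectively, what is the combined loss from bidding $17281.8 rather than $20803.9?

The deviation costs you only when the competing bid falls strictly between $17281.8 and $20803.9; elsewhere both bids give the same outcome.
$20609.9: truthful payoff $194, deviation payoff $0 → loss $194.
$17628.1: truthful payoff $3175.8, deviation payoff $0 → loss $3175.8.
$19699.3: truthful payoff $1104.6, deviation payoff $0 → loss $1104.6.
$19762.7: truthful payoff $1041.2, deviation payoff $0 → loss $1041.2.
$17351.7: truthful payoff $3452.2, deviation payoff $0 → loss $3452.2.
Total loss = $194 + $3175.8 + $1104.6 + $1041.2 + $3452.2 = $8967.8.

$8967.8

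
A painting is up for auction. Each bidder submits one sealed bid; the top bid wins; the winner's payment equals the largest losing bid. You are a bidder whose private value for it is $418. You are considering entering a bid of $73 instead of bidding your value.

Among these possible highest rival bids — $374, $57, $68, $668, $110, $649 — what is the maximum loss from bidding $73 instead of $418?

$374: truthful gives $44, deviation gives $0 → loss $44.
$57: same outcome either way → loss $0.
$68: same outcome either way → loss $0.
$668: same outcome either way → loss $0.
$110: truthful gives $308, deviation gives $0 → loss $308.
$649: same outcome either way → loss $0.
Maximum loss: $308.

$308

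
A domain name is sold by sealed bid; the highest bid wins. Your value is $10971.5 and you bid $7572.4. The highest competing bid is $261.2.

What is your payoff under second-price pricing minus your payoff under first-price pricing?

$7311.2

You have the highest bid, so you win under either rule.
Second-price: pay $261.2 → payoff $10710.3.
First-price: pay your own bid $7572.4 → payoff $3399.1.
Difference = $10710.3 − ($3399.1) = $7311.2.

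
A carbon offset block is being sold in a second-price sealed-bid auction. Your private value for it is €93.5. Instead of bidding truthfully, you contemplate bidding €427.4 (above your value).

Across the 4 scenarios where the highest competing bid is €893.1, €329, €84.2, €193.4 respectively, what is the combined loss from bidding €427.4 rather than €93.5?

€335.4

The deviation costs you only when the competing bid falls strictly between €93.5 and €427.4; elsewhere both bids give the same outcome.
€893.1: outcomes coincide → loss €0.
€329: truthful payoff €0, deviation payoff −€235.5 → loss €235.5.
€84.2: outcomes coincide → loss €0.
€193.4: truthful payoff €0, deviation payoff −€99.9 → loss €99.9.
Total loss = €235.5 + €99.9 = €335.4.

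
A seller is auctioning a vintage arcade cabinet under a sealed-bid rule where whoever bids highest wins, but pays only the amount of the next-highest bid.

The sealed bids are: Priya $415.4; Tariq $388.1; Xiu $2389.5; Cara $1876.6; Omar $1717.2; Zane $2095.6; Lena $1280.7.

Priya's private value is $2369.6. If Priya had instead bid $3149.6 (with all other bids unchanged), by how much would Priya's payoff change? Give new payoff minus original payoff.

−$19.9

The highest bid among the other bidders is $2389.5; Priya's bid doesn't change that.
Original bid $415.4: Priya is not highest (top rival bid is $2389.5); payoff $0.
Alternative bid $3149.6: Priya is highest, pays the top rival bid $2389.5; payoff $2369.6 − $2389.5 = −$19.9.
Change in payoff = −$19.9 − ($0) = −$19.9.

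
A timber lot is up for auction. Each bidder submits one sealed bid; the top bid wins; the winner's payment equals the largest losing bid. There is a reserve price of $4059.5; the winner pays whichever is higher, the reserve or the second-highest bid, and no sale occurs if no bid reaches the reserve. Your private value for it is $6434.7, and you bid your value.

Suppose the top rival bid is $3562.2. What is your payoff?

$2375.2

Your bid $6434.7 is the highest and exceeds the reserve.
Price = max(second-highest bid, reserve) = max($3562.2, $4059.5) = $4059.5.
Payoff = $6434.7 − $4059.5 = $2375.2.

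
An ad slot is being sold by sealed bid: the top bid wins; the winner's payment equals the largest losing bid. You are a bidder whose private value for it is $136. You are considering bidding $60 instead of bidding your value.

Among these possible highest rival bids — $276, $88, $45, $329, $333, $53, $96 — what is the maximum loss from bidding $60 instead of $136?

$48

$276: same outcome either way → loss $0.
$88: truthful gives $48, deviation gives $0 → loss $48.
$45: same outcome either way → loss $0.
$329: same outcome either way → loss $0.
$333: same outcome either way → loss $0.
$53: same outcome either way → loss $0.
$96: truthful gives $40, deviation gives $0 → loss $40.
Maximum loss: $48.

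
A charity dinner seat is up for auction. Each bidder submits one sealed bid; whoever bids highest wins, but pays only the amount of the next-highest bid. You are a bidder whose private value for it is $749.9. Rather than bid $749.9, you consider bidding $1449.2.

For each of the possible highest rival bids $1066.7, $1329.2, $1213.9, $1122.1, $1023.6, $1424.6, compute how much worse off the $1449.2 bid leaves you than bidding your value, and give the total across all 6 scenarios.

$2680.7

The deviation costs you only when the competing bid falls strictly between $749.9 and $1449.2; elsewhere both bids give the same outcome.
$1066.7: truthful payoff $0, deviation payoff −$316.8 → loss $316.8.
$1329.2: truthful payoff $0, deviation payoff −$579.3 → loss $579.3.
$1213.9: truthful payoff $0, deviation payoff −$464 → loss $464.
$1122.1: truthful payoff $0, deviation payoff −$372.2 → loss $372.2.
$1023.6: truthful payoff $0, deviation payoff −$273.7 → loss $273.7.
$1424.6: truthful payoff $0, deviation payoff −$674.7 → loss $674.7.
Total loss = $316.8 + $579.3 + $464 + $372.2 + $273.7 + $674.7 = $2680.7.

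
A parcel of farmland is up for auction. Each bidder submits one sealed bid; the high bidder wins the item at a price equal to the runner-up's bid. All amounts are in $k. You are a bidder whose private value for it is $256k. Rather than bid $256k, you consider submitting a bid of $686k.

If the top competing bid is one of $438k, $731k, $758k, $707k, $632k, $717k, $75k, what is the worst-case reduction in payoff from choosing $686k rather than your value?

$376k

$438k: truthful gives $0k, deviation gives −$182k → loss $182k.
$731k: same outcome either way → loss $0k.
$758k: same outcome either way → loss $0k.
$707k: same outcome either way → loss $0k.
$632k: truthful gives $0k, deviation gives −$376k → loss $376k.
$717k: same outcome either way → loss $0k.
$75k: same outcome either way → loss $0k.
Maximum loss: $376k.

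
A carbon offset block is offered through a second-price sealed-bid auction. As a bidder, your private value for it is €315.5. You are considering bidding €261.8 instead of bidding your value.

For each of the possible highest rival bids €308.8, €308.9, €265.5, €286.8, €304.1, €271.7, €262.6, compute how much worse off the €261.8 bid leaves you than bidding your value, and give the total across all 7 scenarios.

The deviation costs you only when the competing bid falls strictly between €261.8 and €315.5; elsewhere both bids give the same outcome.
€308.8: truthful payoff €6.7, deviation payoff €0 → loss €6.7.
€308.9: truthful payoff €6.6, deviation payoff €0 → loss €6.6.
€265.5: truthful payoff €50, deviation payoff €0 → loss €50.
€286.8: truthful payoff €28.7, deviation payoff €0 → loss €28.7.
€304.1: truthful payoff €11.4, deviation payoff €0 → loss €11.4.
€271.7: truthful payoff €43.8, deviation payoff €0 → loss €43.8.
€262.6: truthful payoff €52.9, deviation payoff €0 → loss €52.9.
Total loss = €6.7 + €6.6 + €50 + €28.7 + €11.4 + €43.8 + €52.9 = €200.1.

€200.1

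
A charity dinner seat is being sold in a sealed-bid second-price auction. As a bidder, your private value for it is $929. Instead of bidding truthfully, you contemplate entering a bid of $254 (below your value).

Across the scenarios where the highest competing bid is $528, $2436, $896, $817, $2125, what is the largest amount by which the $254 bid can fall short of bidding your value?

$401

$528: truthful gives $401, deviation gives $0 → loss $401.
$2436: same outcome either way → loss $0.
$896: truthful gives $33, deviation gives $0 → loss $33.
$817: truthful gives $112, deviation gives $0 → loss $112.
$2125: same outcome either way → loss $0.
Maximum loss: $401.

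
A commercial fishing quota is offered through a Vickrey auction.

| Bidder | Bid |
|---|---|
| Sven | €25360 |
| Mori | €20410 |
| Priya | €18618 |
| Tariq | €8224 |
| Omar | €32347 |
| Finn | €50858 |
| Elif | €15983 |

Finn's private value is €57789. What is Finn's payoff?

€25442

Highest bid: Finn at €50858, so Finn wins.
Second-highest bid: Omar at €32347 — that is the price the winner pays.
Finn's payoff = value − price = €57789 − €32347 = €25442.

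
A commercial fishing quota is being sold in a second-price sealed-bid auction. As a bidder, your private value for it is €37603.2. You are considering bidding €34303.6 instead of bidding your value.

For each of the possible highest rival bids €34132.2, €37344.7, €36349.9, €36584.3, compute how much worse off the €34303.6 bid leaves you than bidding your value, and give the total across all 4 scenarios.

The deviation costs you only when the competing bid falls strictly between €34303.6 and €37603.2; elsewhere both bids give the same outcome.
€34132.2: outcomes coincide → loss €0.
€37344.7: truthful payoff €258.5, deviation payoff €0 → loss €258.5.
€36349.9: truthful payoff €1253.3, deviation payoff €0 → loss €1253.3.
€36584.3: truthful payoff €1018.9, deviation payoff €0 → loss €1018.9.
Total loss = €258.5 + €1253.3 + €1018.9 = €2530.7.

€2530.7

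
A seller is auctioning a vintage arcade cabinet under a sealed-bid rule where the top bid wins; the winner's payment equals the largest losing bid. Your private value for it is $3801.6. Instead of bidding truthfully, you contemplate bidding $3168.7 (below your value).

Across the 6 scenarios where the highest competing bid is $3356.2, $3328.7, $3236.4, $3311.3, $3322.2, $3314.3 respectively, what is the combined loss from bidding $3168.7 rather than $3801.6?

$2940.5

The deviation costs you only when the competing bid falls strictly between $3168.7 and $3801.6; elsewhere both bids give the same outcome.
$3356.2: truthful payoff $445.4, deviation payoff $0 → loss $445.4.
$3328.7: truthful payoff $472.9, deviation payoff $0 → loss $472.9.
$3236.4: truthful payoff $565.2, deviation payoff $0 → loss $565.2.
$3311.3: truthful payoff $490.3, deviation payoff $0 → loss $490.3.
$3322.2: truthful payoff $479.4, deviation payoff $0 → loss $479.4.
$3314.3: truthful payoff $487.3, deviation payoff $0 → loss $487.3.
Total loss = $445.4 + $472.9 + $565.2 + $490.3 + $479.4 + $487.3 = $2940.5.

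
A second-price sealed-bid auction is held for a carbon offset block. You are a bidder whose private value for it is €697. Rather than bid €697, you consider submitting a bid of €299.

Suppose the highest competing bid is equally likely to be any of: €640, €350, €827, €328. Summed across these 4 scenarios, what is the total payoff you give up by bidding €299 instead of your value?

€773

The deviation costs you only when the competing bid falls strictly between €299 and €697; elsewhere both bids give the same outcome.
€640: truthful payoff €57, deviation payoff €0 → loss €57.
€350: truthful payoff €347, deviation payoff €0 → loss €347.
€827: outcomes coincide → loss €0.
€328: truthful payoff €369, deviation payoff €0 → loss €369.
Total loss = €57 + €347 + €369 = €773.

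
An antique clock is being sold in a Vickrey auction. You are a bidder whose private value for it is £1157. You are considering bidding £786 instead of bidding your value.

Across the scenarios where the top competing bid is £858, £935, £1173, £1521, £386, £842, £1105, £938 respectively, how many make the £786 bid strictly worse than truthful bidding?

5

The deviation hurts exactly when the highest competing bid lies strictly between £786 and £1157 — underbidding then forfeits a profitable win.
£858: inside the interval → strictly worse (loss £299).
£935: inside the interval → strictly worse (loss £222).
£1173: above both → same outcome either way.
£1521: above both → same outcome either way.
£386: below both → same outcome either way.
£842: inside the interval → strictly worse (loss £315).
£1105: inside the interval → strictly worse (loss £52).
£938: inside the interval → strictly worse (loss £219).
Count: 5.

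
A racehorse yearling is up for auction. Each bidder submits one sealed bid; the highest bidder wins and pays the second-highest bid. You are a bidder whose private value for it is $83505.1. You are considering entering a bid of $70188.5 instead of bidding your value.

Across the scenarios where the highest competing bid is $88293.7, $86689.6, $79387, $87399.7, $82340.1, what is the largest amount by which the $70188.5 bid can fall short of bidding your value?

$88293.7: same outcome either way → loss $0.
$86689.6: same outcome either way → loss $0.
$79387: truthful gives $4118.1, deviation gives $0 → loss $4118.1.
$87399.7: same outcome either way → loss $0.
$82340.1: truthful gives $1165, deviation gives $0 → loss $1165.
Maximum loss: $4118.1.

$4118.1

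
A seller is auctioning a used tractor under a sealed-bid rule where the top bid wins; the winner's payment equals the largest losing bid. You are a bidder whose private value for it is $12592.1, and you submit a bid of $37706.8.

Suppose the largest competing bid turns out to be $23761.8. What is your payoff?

−$11169.7

Your bid $37706.8 exceeds the highest competing bid $23761.8, so you win.
In a second-price auction the winner pays the second-highest bid, $23761.8.
Payoff = value − price = $12592.1 − $23761.8 = −$11169.7.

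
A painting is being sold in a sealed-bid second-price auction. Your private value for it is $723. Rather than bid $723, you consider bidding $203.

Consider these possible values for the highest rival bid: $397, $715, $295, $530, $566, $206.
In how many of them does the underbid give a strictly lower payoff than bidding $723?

6

The deviation hurts exactly when the highest competing bid lies strictly between $203 and $723 — underbidding then forfeits a profitable win.
$397: inside the interval → strictly worse (loss $326).
$715: inside the interval → strictly worse (loss $8).
$295: inside the interval → strictly worse (loss $428).
$530: inside the interval → strictly worse (loss $193).
$566: inside the interval → strictly worse (loss $157).
$206: inside the interval → strictly worse (loss $517).
Count: 6.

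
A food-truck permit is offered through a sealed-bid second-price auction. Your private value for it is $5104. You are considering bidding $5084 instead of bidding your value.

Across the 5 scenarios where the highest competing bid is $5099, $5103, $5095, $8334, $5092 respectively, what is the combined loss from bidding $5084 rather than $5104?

The deviation costs you only when the competing bid falls strictly between $5084 and $5104; elsewhere both bids give the same outcome.
$5099: truthful payoff $5, deviation payoff $0 → loss $5.
$5103: truthful payoff $1, deviation payoff $0 → loss $1.
$5095: truthful payoff $9, deviation payoff $0 → loss $9.
$8334: outcomes coincide → loss $0.
$5092: truthful payoff $12, deviation payoff $0 → loss $12.
Total loss = $5 + $1 + $9 + $12 = $27.

$27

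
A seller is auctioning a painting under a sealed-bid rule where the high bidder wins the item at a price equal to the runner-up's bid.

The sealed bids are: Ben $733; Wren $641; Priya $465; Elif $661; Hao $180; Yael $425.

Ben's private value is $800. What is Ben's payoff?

Highest bid: Ben at $733, so Ben wins.
Second-highest bid: Elif at $661 — that is the price the winner pays.
Ben's payoff = value − price = $800 − $661 = $139.

$139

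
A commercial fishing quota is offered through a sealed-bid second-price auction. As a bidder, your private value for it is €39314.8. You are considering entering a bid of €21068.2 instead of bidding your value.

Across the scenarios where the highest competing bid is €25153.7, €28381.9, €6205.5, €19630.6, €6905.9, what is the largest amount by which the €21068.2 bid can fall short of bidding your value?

€14161.1

€25153.7: truthful gives €14161.1, deviation gives €0 → loss €14161.1.
€28381.9: truthful gives €10932.9, deviation gives €0 → loss €10932.9.
€6205.5: same outcome either way → loss €0.
€19630.6: same outcome either way → loss €0.
€6905.9: same outcome either way → loss €0.
Maximum loss: €14161.1.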